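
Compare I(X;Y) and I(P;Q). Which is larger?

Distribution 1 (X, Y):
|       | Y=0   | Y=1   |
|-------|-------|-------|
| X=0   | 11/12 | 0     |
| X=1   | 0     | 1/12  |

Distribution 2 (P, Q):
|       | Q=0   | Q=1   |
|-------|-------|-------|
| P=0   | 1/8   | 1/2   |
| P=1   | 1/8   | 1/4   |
Distribution 1 (X, Y):
Marginal P(X) (row sums):
  P(X=0) = 11/12 + 0 = 11/12
  P(X=1) = 0 + 1/12 = 1/12
Marginal P(Y) (column sums):
  P(Y=0) = 11/12 + 0 = 11/12
  P(Y=1) = 0 + 1/12 = 1/12

H(X) = -[(11/12)·log₂(11/12) + (1/12)·log₂(1/12)]
  = 0.1151 + 0.2987
  = 0.4138 bits
H(Y) = -[(11/12)·log₂(11/12) + (1/12)·log₂(1/12)]
  = 0.1151 + 0.2987
  = 0.4138 bits
H(X,Y) = -[(11/12)·log₂(11/12) + (1/12)·log₂(1/12)]
  = 0.1151 + 0.2987
  = 0.4138 bits

I(X;Y) = H(X) + H(Y) - H(X,Y)
  = 0.4138 + 0.4138 - 0.4138
  = 0.4138 bits

Distribution 2 (P, Q):
Marginal P(P) (row sums):
  P(P=0) = 1/8 + 1/2 = 5/8
  P(P=1) = 1/8 + 1/4 = 3/8
Marginal P(Q) (column sums):
  P(Q=0) = 1/8 + 1/8 = 1/4
  P(Q=1) = 1/2 + 1/4 = 3/4

H(P) = -[(5/8)·log₂(5/8) + (3/8)·log₂(3/8)]
  = 0.4238 + 0.5306
  = 0.9544 bits
H(Q) = -[(1/4)·log₂(1/4) + (3/4)·log₂(3/4)]
  = 0.5000 + 0.3113
  = 0.8113 bits
H(P,Q) = -[(1/8)·log₂(1/8) + (1/2)·log₂(1/2) + (1/8)·log₂(1/8) + (1/4)·log₂(1/4)]
  = 0.3750 + 0.5000 + 0.3750 + 0.5000
  = 1.7500 bits

I(P;Q) = H(P) + H(Q) - H(P,Q)
  = 0.9544 + 0.8113 - 1.7500
  = 0.0157 bits

I(X;Y) = 0.4138 bits > I(P;Q) = 0.0157 bits, so (X, Y) has the higher mutual information (stronger dependence).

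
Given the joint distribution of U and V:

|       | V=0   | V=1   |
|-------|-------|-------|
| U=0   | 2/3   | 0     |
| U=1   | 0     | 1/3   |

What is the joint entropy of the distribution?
H(U,V) = -Σ P(U,V) log₂ P(U,V), summed over the non-zero cells:
H(U,V) = -[(2/3)·log₂(2/3) + (1/3)·log₂(1/3)]
  = 0.3900 + 0.5283
  = 0.9183 bits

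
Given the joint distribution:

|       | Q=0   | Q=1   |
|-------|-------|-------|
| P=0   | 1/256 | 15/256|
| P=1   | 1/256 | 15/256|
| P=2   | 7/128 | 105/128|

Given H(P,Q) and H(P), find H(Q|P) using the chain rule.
From the chain rule: H(P,Q) = H(P) + H(Q|P)
Therefore: H(Q|P) = H(P,Q) - H(P)

H(P,Q) = -[(1/256)·log₂(1/256) + (15/256)·log₂(15/256) + (1/256)·log₂(1/256) + (15/256)·log₂(15/256) + (7/128)·log₂(7/128) + (105/128)·log₂(105/128)]
  = 0.0313 + 0.2398 + 0.0313 + 0.2398 + 0.2293 + 0.2344
  = 1.0059 bits
Marginal P(P) (row sums):
  P(P=0) = 1/256 + 15/256 = 1/16
  P(P=1) = 1/256 + 15/256 = 1/16
  P(P=2) = 7/128 + 105/128 = 7/8
H(P) = -[(1/16)·log₂(1/16) + (1/16)·log₂(1/16) + (7/8)·log₂(7/8)]
  = 0.2500 + 0.2500 + 0.1686
  = 0.6686 bits

H(Q|P) = 1.0059 - 0.6686 = 0.3373 bits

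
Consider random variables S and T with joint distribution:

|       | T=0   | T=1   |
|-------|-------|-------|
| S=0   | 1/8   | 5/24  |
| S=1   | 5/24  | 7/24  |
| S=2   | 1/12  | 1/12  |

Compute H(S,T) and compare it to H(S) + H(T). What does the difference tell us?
Marginal P(S) (row sums):
  P(S=0) = 1/8 + 5/24 = 1/3
  P(S=1) = 5/24 + 7/24 = 1/2
  P(S=2) = 1/12 + 1/12 = 1/6
Marginal P(T) (column sums):
  P(T=0) = 1/8 + 5/24 + 1/12 = 5/12
  P(T=1) = 5/24 + 7/24 + 1/12 = 7/12

H(S,T) = -[(1/8)·log₂(1/8) + (5/24)·log₂(5/24) + (5/24)·log₂(5/24) + (7/24)·log₂(7/24) + (1/12)·log₂(1/12) + (1/12)·log₂(1/12)]
  = 0.3750 + 0.4715 + 0.4715 + 0.5185 + 0.2987 + 0.2987
  = 2.4339 bits
H(S) = -[(1/3)·log₂(1/3) + (1/2)·log₂(1/2) + (1/6)·log₂(1/6)]
  = 0.5283 + 0.5000 + 0.4308
  = 1.4591 bits
H(T) = -[(5/12)·log₂(5/12) + (7/12)·log₂(7/12)]
  = 0.5263 + 0.4536
  = 0.9799 bits

H(S) + H(T) = 1.4591 + 0.9799 = 2.4390 bits
Difference: H(S) + H(T) - H(S,T) = 2.4390 - 2.4339 = 0.0051 bits = I(S;T)

The difference is the mutual information; it is positive here, so S and T are dependent (knowing one reduces uncertainty about the other by 0.0051 bits).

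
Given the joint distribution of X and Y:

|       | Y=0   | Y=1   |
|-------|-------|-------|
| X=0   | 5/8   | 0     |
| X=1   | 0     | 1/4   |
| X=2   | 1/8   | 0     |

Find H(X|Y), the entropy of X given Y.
Marginal P(Y) (column sums):
  P(Y=0) = 5/8 + 0 + 1/8 = 3/4
  P(Y=1) = 0 + 1/4 + 0 = 1/4

H(X|Y) = -Σ P(X,Y)·log₂ P(X|Y), where P(X|Y) = P(X,Y) / P(Y)
  (cells with P(X,Y) = 0 contribute 0)
  (X=0,Y=0): P(X|Y) = (5/8)/(3/4) = 5/6;  -(5/8)·log₂(5/6) = 0.1644
  (X=1,Y=1): P(X|Y) = (1/4)/(1/4) = 1;  -(1/4)·log₂(1) = 0.0000
  (X=2,Y=0): P(X|Y) = (1/8)/(3/4) = 1/6;  -(1/8)·log₂(1/6) = 0.3231
H(X|Y) = 0.1644 + 0.0000 + 0.3231
  = 0.4875 bits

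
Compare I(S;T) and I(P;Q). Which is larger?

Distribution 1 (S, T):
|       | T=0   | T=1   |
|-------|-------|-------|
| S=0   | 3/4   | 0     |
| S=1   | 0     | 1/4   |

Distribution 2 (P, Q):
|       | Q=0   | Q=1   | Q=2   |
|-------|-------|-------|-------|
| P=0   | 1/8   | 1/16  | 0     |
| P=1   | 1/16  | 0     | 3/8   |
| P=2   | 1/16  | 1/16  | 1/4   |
Distribution 1 (S, T):
Marginal P(S) (row sums):
  P(S=0) = 3/4 + 0 = 3/4
  P(S=1) = 0 + 1/4 = 1/4
Marginal P(T) (column sums):
  P(T=0) = 3/4 + 0 = 3/4
  P(T=1) = 0 + 1/4 = 1/4

H(S) = -[(3/4)·log₂(3/4) + (1/4)·log₂(1/4)]
  = 0.3113 + 0.5000
  = 0.8113 bits
H(T) = -[(3/4)·log₂(3/4) + (1/4)·log₂(1/4)]
  = 0.3113 + 0.5000
  = 0.8113 bits
H(S,T) = -[(3/4)·log₂(3/4) + (1/4)·log₂(1/4)]
  = 0.3113 + 0.5000
  = 0.8113 bits

I(S;T) = H(S) + H(T) - H(S,T)
  = 0.8113 + 0.8113 - 0.8113
  = 0.8113 bits

Distribution 2 (P, Q):
Marginal P(P) (row sums):
  P(P=0) = 1/8 + 1/16 + 0 = 3/16
  P(P=1) = 1/16 + 0 + 3/8 = 7/16
  P(P=2) = 1/16 + 1/16 + 1/4 = 3/8
Marginal P(Q) (column sums):
  P(Q=0) = 1/8 + 1/16 + 1/16 = 1/4
  P(Q=1) = 1/16 + 0 + 1/16 = 1/8
  P(Q=2) = 0 + 3/8 + 1/4 = 5/8

H(P) = -[(3/16)·log₂(3/16) + (7/16)·log₂(7/16) + (3/8)·log₂(3/8)]
  = 0.4528 + 0.5218 + 0.5306
  = 1.5052 bits
H(Q) = -[(1/4)·log₂(1/4) + (1/8)·log₂(1/8) + (5/8)·log₂(5/8)]
  = 0.5000 + 0.3750 + 0.4238
  = 1.2988 bits
H(P,Q) = -[(1/8)·log₂(1/8) + (1/16)·log₂(1/16) + (1/16)·log₂(1/16) + (3/8)·log₂(3/8) + (1/16)·log₂(1/16) + (1/16)·log₂(1/16) + (1/4)·log₂(1/4)]
  = 0.3750 + 0.2500 + 0.2500 + 0.5306 + 0.2500 + 0.2500 + 0.5000
  = 2.4056 bits

I(P;Q) = H(P) + H(Q) - H(P,Q)
  = 1.5052 + 1.2988 - 2.4056
  = 0.3984 bits

I(S;T) = 0.8113 bits > I(P;Q) = 0.3984 bits, so (S, T) has the higher mutual information (stronger dependence).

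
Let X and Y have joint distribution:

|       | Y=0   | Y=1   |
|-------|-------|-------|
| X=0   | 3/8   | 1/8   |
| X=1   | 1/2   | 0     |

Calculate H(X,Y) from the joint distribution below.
H(X,Y) = -Σ P(X,Y) log₂ P(X,Y), summed over the non-zero cells:
H(X,Y) = -[(3/8)·log₂(3/8) + (1/8)·log₂(1/8) + (1/2)·log₂(1/2)]
  = 0.5306 + 0.3750 + 0.5000
  = 1.4056 bits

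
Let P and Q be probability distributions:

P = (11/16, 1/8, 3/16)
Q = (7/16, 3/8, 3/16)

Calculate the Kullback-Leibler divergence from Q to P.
D(P||Q) = Σ P(i) log₂(P(i)/Q(i))
  i=0: (11/16) × log₂((11/16)/(7/16)) = (11/16) × log₂(11/7) = 0.4483
  i=1: (1/8) × log₂((1/8)/(3/8)) = (1/8) × log₂(1/3) = -0.1981
  i=2: (3/16) × log₂((3/16)/(3/16)) = (3/16) × log₂(1) = 0.0000
D(P||Q) = 0.4483 - 0.1981 + 0.0000
  = 0.2502 bits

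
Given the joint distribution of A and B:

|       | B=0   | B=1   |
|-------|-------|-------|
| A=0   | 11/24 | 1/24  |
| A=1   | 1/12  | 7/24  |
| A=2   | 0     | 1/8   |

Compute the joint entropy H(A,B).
H(A,B) = -Σ P(A,B) log₂ P(A,B), summed over the non-zero cells:
H(A,B) = -[(11/24)·log₂(11/24) + (1/24)·log₂(1/24) + (1/12)·log₂(1/12) + (7/24)·log₂(7/24) + (1/8)·log₂(1/8)]
  = 0.5159 + 0.1910 + 0.2987 + 0.5185 + 0.3750
  = 1.8991 bits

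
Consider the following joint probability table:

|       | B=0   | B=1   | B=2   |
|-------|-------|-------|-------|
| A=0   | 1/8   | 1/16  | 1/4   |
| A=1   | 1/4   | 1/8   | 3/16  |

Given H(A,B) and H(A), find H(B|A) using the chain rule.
From the chain rule: H(A,B) = H(A) + H(B|A)
Therefore: H(B|A) = H(A,B) - H(A)

H(A,B) = -[(1/8)·log₂(1/8) + (1/16)·log₂(1/16) + (1/4)·log₂(1/4) + (1/4)·log₂(1/4) + (1/8)·log₂(1/8) + (3/16)·log₂(3/16)]
  = 0.3750 + 0.2500 + 0.5000 + 0.5000 + 0.3750 + 0.4528
  = 2.4528 bits
Marginal P(A) (row sums):
  P(A=0) = 1/8 + 1/16 + 1/4 = 7/16
  P(A=1) = 1/4 + 1/8 + 3/16 = 9/16
H(A) = -[(7/16)·log₂(7/16) + (9/16)·log₂(9/16)]
  = 0.5218 + 0.4669
  = 0.9887 bits

H(B|A) = 2.4528 - 0.9887 = 1.4641 bits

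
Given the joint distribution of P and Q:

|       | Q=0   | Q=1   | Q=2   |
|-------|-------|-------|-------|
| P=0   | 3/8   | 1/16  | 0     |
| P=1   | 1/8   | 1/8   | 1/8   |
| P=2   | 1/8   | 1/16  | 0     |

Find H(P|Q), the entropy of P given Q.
Marginal P(Q) (column sums):
  P(Q=0) = 3/8 + 1/8 + 1/8 = 5/8
  P(Q=1) = 1/16 + 1/8 + 1/16 = 1/4
  P(Q=2) = 0 + 1/8 + 0 = 1/8

H(P|Q) = -Σ P(P,Q)·log₂ P(P|Q), where P(P|Q) = P(P,Q) / P(Q)
  (cells with P(P,Q) = 0 contribute 0)
  (P=0,Q=0): P(P|Q) = (3/8)/(5/8) = 3/5;  -(3/8)·log₂(3/5) = 0.2764
  (P=0,Q=1): P(P|Q) = (1/16)/(1/4) = 1/4;  -(1/16)·log₂(1/4) = 0.1250
  (P=1,Q=0): P(P|Q) = (1/8)/(5/8) = 1/5;  -(1/8)·log₂(1/5) = 0.2902
  (P=1,Q=1): P(P|Q) = (1/8)/(1/4) = 1/2;  -(1/8)·log₂(1/2) = 0.1250
  (P=1,Q=2): P(P|Q) = (1/8)/(1/8) = 1;  -(1/8)·log₂(1) = 0.0000
  (P=2,Q=0): P(P|Q) = (1/8)/(5/8) = 1/5;  -(1/8)·log₂(1/5) = 0.2902
  (P=2,Q=1): P(P|Q) = (1/16)/(1/4) = 1/4;  -(1/16)·log₂(1/4) = 0.1250
H(P|Q) = 0.2764 + 0.1250 + 0.2902 + 0.1250 + 0.0000 + 0.2902 + 0.1250
  = 1.2318 bits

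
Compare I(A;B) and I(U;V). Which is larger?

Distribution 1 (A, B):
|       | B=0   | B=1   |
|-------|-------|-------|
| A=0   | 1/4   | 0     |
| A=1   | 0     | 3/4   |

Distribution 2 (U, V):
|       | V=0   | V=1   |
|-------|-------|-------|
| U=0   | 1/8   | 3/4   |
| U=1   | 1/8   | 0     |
Distribution 1 (A, B):
Marginal P(A) (row sums):
  P(A=0) = 1/4 + 0 = 1/4
  P(A=1) = 0 + 3/4 = 3/4
Marginal P(B) (column sums):
  P(B=0) = 1/4 + 0 = 1/4
  P(B=1) = 0 + 3/4 = 3/4

H(A) = -[(1/4)·log₂(1/4) + (3/4)·log₂(3/4)]
  = 0.5000 + 0.3113
  = 0.8113 bits
H(B) = -[(1/4)·log₂(1/4) + (3/4)·log₂(3/4)]
  = 0.5000 + 0.3113
  = 0.8113 bits
H(A,B) = -[(1/4)·log₂(1/4) + (3/4)·log₂(3/4)]
  = 0.5000 + 0.3113
  = 0.8113 bits

I(A;B) = H(A) + H(B) - H(A,B)
  = 0.8113 + 0.8113 - 0.8113
  = 0.8113 bits

Distribution 2 (U, V):
Marginal P(U) (row sums):
  P(U=0) = 1/8 + 3/4 = 7/8
  P(U=1) = 1/8 + 0 = 1/8
Marginal P(V) (column sums):
  P(V=0) = 1/8 + 1/8 = 1/4
  P(V=1) = 3/4 + 0 = 3/4

H(U) = -[(7/8)·log₂(7/8) + (1/8)·log₂(1/8)]
  = 0.1686 + 0.3750
  = 0.5436 bits
H(V) = -[(1/4)·log₂(1/4) + (3/4)·log₂(3/4)]
  = 0.5000 + 0.3113
  = 0.8113 bits
H(U,V) = -[(1/8)·log₂(1/8) + (3/4)·log₂(3/4) + (1/8)·log₂(1/8)]
  = 0.3750 + 0.3113 + 0.3750
  = 1.0613 bits

I(U;V) = H(U) + H(V) - H(U,V)
  = 0.5436 + 0.8113 - 1.0613
  = 0.2936 bits

I(A;B) = 0.8113 bits > I(U;V) = 0.2936 bits, so (A, B) has the higher mutual information (stronger dependence).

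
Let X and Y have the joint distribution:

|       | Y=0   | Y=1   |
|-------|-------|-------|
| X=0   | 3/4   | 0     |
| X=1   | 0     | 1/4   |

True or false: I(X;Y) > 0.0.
Marginal P(X) (row sums):
  P(X=0) = 3/4 + 0 = 3/4
  P(X=1) = 0 + 1/4 = 1/4
Marginal P(Y) (column sums):
  P(Y=0) = 3/4 + 0 = 3/4
  P(Y=1) = 0 + 1/4 = 1/4

H(X) = -[(3/4)·log₂(3/4) + (1/4)·log₂(1/4)]
  = 0.3113 + 0.5000
  = 0.8113 bits
H(Y) = -[(3/4)·log₂(3/4) + (1/4)·log₂(1/4)]
  = 0.3113 + 0.5000
  = 0.8113 bits
H(X,Y) = -[(3/4)·log₂(3/4) + (1/4)·log₂(1/4)]
  = 0.3113 + 0.5000
  = 0.8113 bits

I(X;Y) = H(X) + H(Y) - H(X,Y)
  = 0.8113 + 0.8113 - 0.8113
  = 0.8113 bits

True. I(X;Y) = 0.8113 bits, which is > 0.0 bits.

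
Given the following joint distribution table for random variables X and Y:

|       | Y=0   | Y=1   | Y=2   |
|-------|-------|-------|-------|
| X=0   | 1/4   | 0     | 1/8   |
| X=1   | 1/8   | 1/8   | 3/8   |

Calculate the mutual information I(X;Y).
Marginal P(X) (row sums):
  P(X=0) = 1/4 + 0 + 1/8 = 3/8
  P(X=1) = 1/8 + 1/8 + 3/8 = 5/8
Marginal P(Y) (column sums):
  P(Y=0) = 1/4 + 1/8 = 3/8
  P(Y=1) = 0 + 1/8 = 1/8
  P(Y=2) = 1/8 + 3/8 = 1/2

H(X) = -[(3/8)·log₂(3/8) + (5/8)·log₂(5/8)]
  = 0.5306 + 0.4238
  = 0.9544 bits
H(Y) = -[(3/8)·log₂(3/8) + (1/8)·log₂(1/8) + (1/2)·log₂(1/2)]
  = 0.5306 + 0.3750 + 0.5000
  = 1.4056 bits
H(X,Y) = -[(1/4)·log₂(1/4) + (1/8)·log₂(1/8) + (1/8)·log₂(1/8) + (1/8)·log₂(1/8) + (3/8)·log₂(3/8)]
  = 0.5000 + 0.3750 + 0.3750 + 0.3750 + 0.5306
  = 2.1556 bits

I(X;Y) = H(X) + H(Y) - H(X,Y)
  = 0.9544 + 1.4056 - 2.1556
  = 0.2044 bits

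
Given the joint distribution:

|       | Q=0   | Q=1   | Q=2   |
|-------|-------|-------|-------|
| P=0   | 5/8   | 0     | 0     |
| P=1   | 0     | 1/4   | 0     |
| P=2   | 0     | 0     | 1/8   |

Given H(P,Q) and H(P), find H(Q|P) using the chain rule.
From the chain rule: H(P,Q) = H(P) + H(Q|P)
Therefore: H(Q|P) = H(P,Q) - H(P)

H(P,Q) = -[(5/8)·log₂(5/8) + (1/4)·log₂(1/4) + (1/8)·log₂(1/8)]
  = 0.4238 + 0.5000 + 0.3750
  = 1.2988 bits
Marginal P(P) (row sums):
  P(P=0) = 5/8 + 0 + 0 = 5/8
  P(P=1) = 0 + 1/4 + 0 = 1/4
  P(P=2) = 0 + 0 + 1/8 = 1/8
H(P) = -[(5/8)·log₂(5/8) + (1/4)·log₂(1/4) + (1/8)·log₂(1/8)]
  = 0.4238 + 0.5000 + 0.3750
  = 1.2988 bits

H(Q|P) = 1.2988 - 1.2988 = 0.0000 bits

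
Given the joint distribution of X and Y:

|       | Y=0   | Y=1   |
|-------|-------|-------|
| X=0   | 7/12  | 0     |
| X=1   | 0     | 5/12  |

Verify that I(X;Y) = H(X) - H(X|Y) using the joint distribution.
Left side, from I(X;Y) = H(X) + H(Y) - H(X,Y):
Marginal P(X) (row sums):
  P(X=0) = 7/12 + 0 = 7/12
  P(X=1) = 0 + 5/12 = 5/12
Marginal P(Y) (column sums):
  P(Y=0) = 7/12 + 0 = 7/12
  P(Y=1) = 0 + 5/12 = 5/12

H(X) = -[(7/12)·log₂(7/12) + (5/12)·log₂(5/12)]
  = 0.4536 + 0.5263
  = 0.9799 bits
H(Y) = -[(7/12)·log₂(7/12) + (5/12)·log₂(5/12)]
  = 0.4536 + 0.5263
  = 0.9799 bits
H(X,Y) = -[(7/12)·log₂(7/12) + (5/12)·log₂(5/12)]
  = 0.4536 + 0.5263
  = 0.9799 bits

I(X;Y) = H(X) + H(Y) - H(X,Y)
  = 0.9799 + 0.9799 - 0.9799
  = 0.9799 bits

Right side, with H(X|Y) computed directly from the conditional probabilities:
H(X|Y) = -Σ P(X,Y)·log₂ P(X|Y), where P(X|Y) = P(X,Y) / P(Y)
  (cells with P(X,Y) = 0 contribute 0)
  (X=0,Y=0): P(X|Y) = (7/12)/(7/12) = 1;  -(7/12)·log₂(1) = 0.0000
  (X=1,Y=1): P(X|Y) = (5/12)/(5/12) = 1;  -(5/12)·log₂(1) = 0.0000
H(X|Y) = 0.0000 + 0.0000
  = 0.0000 bits
H(X) - H(X|Y) = 0.9799 - 0.0000 = 0.9799 bits

Both sides equal 0.9799 bits, so I(X;Y) = H(X) - H(X|Y) ✓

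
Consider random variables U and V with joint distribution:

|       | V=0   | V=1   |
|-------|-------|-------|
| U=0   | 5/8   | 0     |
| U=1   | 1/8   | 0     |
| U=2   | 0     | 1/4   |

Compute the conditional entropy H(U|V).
Marginal P(V) (column sums):
  P(V=0) = 5/8 + 1/8 + 0 = 3/4
  P(V=1) = 0 + 0 + 1/4 = 1/4

H(U|V) = -Σ P(U,V)·log₂ P(U|V), where P(U|V) = P(U,V) / P(V)
  (cells with P(U,V) = 0 contribute 0)
  (U=0,V=0): P(U|V) = (5/8)/(3/4) = 5/6;  -(5/8)·log₂(5/6) = 0.1644
  (U=1,V=0): P(U|V) = (1/8)/(3/4) = 1/6;  -(1/8)·log₂(1/6) = 0.3231
  (U=2,V=1): P(U|V) = (1/4)/(1/4) = 1;  -(1/4)·log₂(1) = 0.0000
H(U|V) = 0.1644 + 0.3231 + 0.0000
  = 0.4875 bits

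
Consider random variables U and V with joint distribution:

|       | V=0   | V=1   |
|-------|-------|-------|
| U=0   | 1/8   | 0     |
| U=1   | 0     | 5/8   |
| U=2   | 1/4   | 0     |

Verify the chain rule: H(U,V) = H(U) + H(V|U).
Left side:
H(U,V) = -[(1/8)·log₂(1/8) + (5/8)·log₂(5/8) + (1/4)·log₂(1/4)]
  = 0.3750 + 0.4238 + 0.5000
  = 1.2988 bits

Right side:
Marginal P(U) (row sums):
  P(U=0) = 1/8 + 0 = 1/8
  P(U=1) = 0 + 5/8 = 5/8
  P(U=2) = 1/4 + 0 = 1/4
H(U) = -[(1/8)·log₂(1/8) + (5/8)·log₂(5/8) + (1/4)·log₂(1/4)]
  = 0.3750 + 0.4238 + 0.5000
  = 1.2988 bits
H(V|U) = -Σ P(U,V)·log₂ P(V|U), where P(V|U) = P(U,V) / P(U)
  (cells with P(U,V) = 0 contribute 0)
  (U=0,V=0): P(V|U) = (1/8)/(1/8) = 1;  -(1/8)·log₂(1) = 0.0000
  (U=1,V=1): P(V|U) = (5/8)/(5/8) = 1;  -(5/8)·log₂(1) = 0.0000
  (U=2,V=0): P(V|U) = (1/4)/(1/4) = 1;  -(1/4)·log₂(1) = 0.0000
H(V|U) = 0.0000 + 0.0000 + 0.0000
  = 0.0000 bits
H(U) + H(V|U) = 1.2988 + 0.0000 = 1.2988 bits

Both sides equal 1.2988 bits, so the chain rule holds ✓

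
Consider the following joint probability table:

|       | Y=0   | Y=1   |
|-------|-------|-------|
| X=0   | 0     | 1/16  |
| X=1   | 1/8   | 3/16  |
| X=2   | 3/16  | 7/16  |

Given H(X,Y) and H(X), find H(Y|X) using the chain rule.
From the chain rule: H(X,Y) = H(X) + H(Y|X)
Therefore: H(Y|X) = H(X,Y) - H(X)

H(X,Y) = -[(1/16)·log₂(1/16) + (1/8)·log₂(1/8) + (3/16)·log₂(3/16) + (3/16)·log₂(3/16) + (7/16)·log₂(7/16)]
  = 0.2500 + 0.3750 + 0.4528 + 0.4528 + 0.5218
  = 2.0524 bits
Marginal P(X) (row sums):
  P(X=0) = 0 + 1/16 = 1/16
  P(X=1) = 1/8 + 3/16 = 5/16
  P(X=2) = 3/16 + 7/16 = 5/8
H(X) = -[(1/16)·log₂(1/16) + (5/16)·log₂(5/16) + (5/8)·log₂(5/8)]
  = 0.2500 + 0.5244 + 0.4238
  = 1.1982 bits

H(Y|X) = 2.0524 - 1.1982 = 0.8542 bits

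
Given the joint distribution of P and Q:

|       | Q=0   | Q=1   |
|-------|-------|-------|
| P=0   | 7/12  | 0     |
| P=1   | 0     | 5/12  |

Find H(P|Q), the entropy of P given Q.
Marginal P(Q) (column sums):
  P(Q=0) = 7/12 + 0 = 7/12
  P(Q=1) = 0 + 5/12 = 5/12

H(P|Q) = -Σ P(P,Q)·log₂ P(P|Q), where P(P|Q) = P(P,Q) / P(Q)
  (cells with P(P,Q) = 0 contribute 0)
  (P=0,Q=0): P(P|Q) = (7/12)/(7/12) = 1;  -(7/12)·log₂(1) = 0.0000
  (P=1,Q=1): P(P|Q) = (5/12)/(5/12) = 1;  -(5/12)·log₂(1) = 0.0000
H(P|Q) = 0.0000 + 0.0000
  = 0.0000 bits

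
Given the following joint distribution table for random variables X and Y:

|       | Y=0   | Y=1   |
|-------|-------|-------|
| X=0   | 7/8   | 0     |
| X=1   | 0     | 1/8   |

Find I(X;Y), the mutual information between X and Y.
Marginal P(X) (row sums):
  P(X=0) = 7/8 + 0 = 7/8
  P(X=1) = 0 + 1/8 = 1/8
Marginal P(Y) (column sums):
  P(Y=0) = 7/8 + 0 = 7/8
  P(Y=1) = 0 + 1/8 = 1/8

H(X) = -[(7/8)·log₂(7/8) + (1/8)·log₂(1/8)]
  = 0.1686 + 0.3750
  = 0.5436 bits
H(Y) = -[(7/8)·log₂(7/8) + (1/8)·log₂(1/8)]
  = 0.1686 + 0.3750
  = 0.5436 bits
H(X,Y) = -[(7/8)·log₂(7/8) + (1/8)·log₂(1/8)]
  = 0.1686 + 0.3750
  = 0.5436 bits

I(X;Y) = H(X) + H(Y) - H(X,Y)
  = 0.5436 + 0.5436 - 0.5436
  = 0.5436 bits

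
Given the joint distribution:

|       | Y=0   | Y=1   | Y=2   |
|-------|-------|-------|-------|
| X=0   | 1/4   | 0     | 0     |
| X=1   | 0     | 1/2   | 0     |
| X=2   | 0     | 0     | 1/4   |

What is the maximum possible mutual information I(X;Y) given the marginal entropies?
The upper bound on mutual information is I(X;Y) ≤ min(H(X), H(Y)).

Marginal P(X) (row sums):
  P(X=0) = 1/4 + 0 + 0 = 1/4
  P(X=1) = 0 + 1/2 + 0 = 1/2
  P(X=2) = 0 + 0 + 1/4 = 1/4
Marginal P(Y) (column sums):
  P(Y=0) = 1/4 + 0 + 0 = 1/4
  P(Y=1) = 0 + 1/2 + 0 = 1/2
  P(Y=2) = 0 + 0 + 1/4 = 1/4

H(X) = -[(1/4)·log₂(1/4) + (1/2)·log₂(1/2) + (1/4)·log₂(1/4)]
  = 0.5000 + 0.5000 + 0.5000
  = 1.5000 bits
H(Y) = -[(1/4)·log₂(1/4) + (1/2)·log₂(1/2) + (1/4)·log₂(1/4)]
  = 0.5000 + 0.5000 + 0.5000
  = 1.5000 bits

Maximum possible I(X;Y) = min(1.5000, 1.5000) = 1.5000 bits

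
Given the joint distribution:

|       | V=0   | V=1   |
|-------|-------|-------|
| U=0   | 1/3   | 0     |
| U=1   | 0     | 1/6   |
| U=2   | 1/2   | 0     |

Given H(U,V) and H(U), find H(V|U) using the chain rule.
From the chain rule: H(U,V) = H(U) + H(V|U)
Therefore: H(V|U) = H(U,V) - H(U)

H(U,V) = -[(1/3)·log₂(1/3) + (1/6)·log₂(1/6) + (1/2)·log₂(1/2)]
  = 0.5283 + 0.4308 + 0.5000
  = 1.4591 bits
Marginal P(U) (row sums):
  P(U=0) = 1/3 + 0 = 1/3
  P(U=1) = 0 + 1/6 = 1/6
  P(U=2) = 1/2 + 0 = 1/2
H(U) = -[(1/3)·log₂(1/3) + (1/6)·log₂(1/6) + (1/2)·log₂(1/2)]
  = 0.5283 + 0.4308 + 0.5000
  = 1.4591 bits

H(V|U) = 1.4591 - 1.4591 = 0.0000 bits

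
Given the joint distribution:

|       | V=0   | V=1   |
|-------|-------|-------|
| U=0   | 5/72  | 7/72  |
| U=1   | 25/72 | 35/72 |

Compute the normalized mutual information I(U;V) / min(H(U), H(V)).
Marginal P(U) (row sums):
  P(U=0) = 5/72 + 7/72 = 1/6
  P(U=1) = 25/72 + 35/72 = 5/6
Marginal P(V) (column sums):
  P(V=0) = 5/72 + 25/72 = 5/12
  P(V=1) = 7/72 + 35/72 = 7/12

H(U) = -[(1/6)·log₂(1/6) + (5/6)·log₂(5/6)]
  = 0.4308 + 0.2192
  = 0.6500 bits
H(V) = -[(5/12)·log₂(5/12) + (7/12)·log₂(7/12)]
  = 0.5263 + 0.4536
  = 0.9799 bits
H(U,V) = -[(5/72)·log₂(5/72) + (7/72)·log₂(7/72) + (25/72)·log₂(25/72) + (35/72)·log₂(35/72)]
  = 0.2672 + 0.3269 + 0.5299 + 0.5059
  = 1.6299 bits

I(U;V) = H(U) + H(V) - H(U,V)
  = 0.6500 + 0.9799 - 1.6299
  = 0.0000 bits

min(H(U), H(V)) = min(0.6500, 0.9799) = 0.6500 bits
Normalized MI = 0.0000 / 0.6500 = 0.0000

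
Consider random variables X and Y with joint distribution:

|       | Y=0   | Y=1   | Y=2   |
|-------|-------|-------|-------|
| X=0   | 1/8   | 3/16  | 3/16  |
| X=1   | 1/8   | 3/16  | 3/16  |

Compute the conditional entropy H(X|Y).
Marginal P(Y) (column sums):
  P(Y=0) = 1/8 + 1/8 = 1/4
  P(Y=1) = 3/16 + 3/16 = 3/8
  P(Y=2) = 3/16 + 3/16 = 3/8

H(X|Y) = -Σ P(X,Y)·log₂ P(X|Y), where P(X|Y) = P(X,Y) / P(Y)
  (X=0,Y=0): P(X|Y) = (1/8)/(1/4) = 1/2;  -(1/8)·log₂(1/2) = 0.1250
  (X=0,Y=1): P(X|Y) = (3/16)/(3/8) = 1/2;  -(3/16)·log₂(1/2) = 0.1875
  (X=0,Y=2): P(X|Y) = (3/16)/(3/8) = 1/2;  -(3/16)·log₂(1/2) = 0.1875
  (X=1,Y=0): P(X|Y) = (1/8)/(1/4) = 1/2;  -(1/8)·log₂(1/2) = 0.1250
  (X=1,Y=1): P(X|Y) = (3/16)/(3/8) = 1/2;  -(3/16)·log₂(1/2) = 0.1875
  (X=1,Y=2): P(X|Y) = (3/16)/(3/8) = 1/2;  -(3/16)·log₂(1/2) = 0.1875
H(X|Y) = 0.1250 + 0.1875 + 0.1875 + 0.1250 + 0.1875 + 0.1875
  = 1.0000 bits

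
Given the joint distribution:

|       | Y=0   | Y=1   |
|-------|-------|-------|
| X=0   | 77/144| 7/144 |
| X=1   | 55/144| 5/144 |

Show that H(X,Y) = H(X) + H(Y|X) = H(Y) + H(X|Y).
Marginal P(X) (row sums):
  P(X=0) = 77/144 + 7/144 = 7/12
  P(X=1) = 55/144 + 5/144 = 5/12
Marginal P(Y) (column sums):
  P(Y=0) = 77/144 + 55/144 = 11/12
  P(Y=1) = 7/144 + 5/144 = 1/12

Decomposition 1: H(X) + H(Y|X)
H(X) = -[(7/12)·log₂(7/12) + (5/12)·log₂(5/12)]
  = 0.4536 + 0.5263
  = 0.9799 bits
H(Y|X) = -Σ P(X,Y)·log₂ P(Y|X), where P(Y|X) = P(X,Y) / P(X)
  (X=0,Y=0): P(Y|X) = (77/144)/(7/12) = 11/12;  -(77/144)·log₂(11/12) = 0.0671
  (X=0,Y=1): P(Y|X) = (7/144)/(7/12) = 1/12;  -(7/144)·log₂(1/12) = 0.1743
  (X=1,Y=0): P(Y|X) = (55/144)/(5/12) = 11/12;  -(55/144)·log₂(11/12) = 0.0479
  (X=1,Y=1): P(Y|X) = (5/144)/(5/12) = 1/12;  -(5/144)·log₂(1/12) = 0.1245
H(Y|X) = 0.0671 + 0.1743 + 0.0479 + 0.1245
  = 0.4138 bits
H(X) + H(Y|X) = 0.9799 + 0.4138 = 1.3937 bits

Decomposition 2: H(Y) + H(X|Y)
H(Y) = -[(11/12)·log₂(11/12) + (1/12)·log₂(1/12)]
  = 0.1151 + 0.2987
  = 0.4138 bits
H(X|Y) = -Σ P(X,Y)·log₂ P(X|Y), where P(X|Y) = P(X,Y) / P(Y)
  (X=0,Y=0): P(X|Y) = (77/144)/(11/12) = 7/12;  -(77/144)·log₂(7/12) = 0.4158
  (X=0,Y=1): P(X|Y) = (7/144)/(1/12) = 7/12;  -(7/144)·log₂(7/12) = 0.0378
  (X=1,Y=0): P(X|Y) = (55/144)/(11/12) = 5/12;  -(55/144)·log₂(5/12) = 0.4824
  (X=1,Y=1): P(X|Y) = (5/144)/(1/12) = 5/12;  -(5/144)·log₂(5/12) = 0.0439
H(X|Y) = 0.4158 + 0.0378 + 0.4824 + 0.0439
  = 0.9799 bits
H(Y) + H(X|Y) = 0.4138 + 0.9799 = 1.3937 bits

Direct computation of the joint entropy:
H(X,Y) = -[(77/144)·log₂(77/144) + (7/144)·log₂(7/144) + (55/144)·log₂(55/144) + (5/144)·log₂(5/144)]
  = 0.4829 + 0.2121 + 0.5304 + 0.1683
  = 1.3937 bits

All three agree: H(X,Y) = 1.3937 bits ✓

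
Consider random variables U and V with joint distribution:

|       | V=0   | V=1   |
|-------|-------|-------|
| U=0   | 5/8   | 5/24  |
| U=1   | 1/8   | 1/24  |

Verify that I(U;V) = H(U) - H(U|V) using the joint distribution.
Left side, from I(U;V) = H(U) + H(V) - H(U,V):
Marginal P(U) (row sums):
  P(U=0) = 5/8 + 5/24 = 5/6
  P(U=1) = 1/8 + 1/24 = 1/6
Marginal P(V) (column sums):
  P(V=0) = 5/8 + 1/8 = 3/4
  P(V=1) = 5/24 + 1/24 = 1/4

H(U) = -[(5/6)·log₂(5/6) + (1/6)·log₂(1/6)]
  = 0.2192 + 0.4308
  = 0.6500 bits
H(V) = -[(3/4)·log₂(3/4) + (1/4)·log₂(1/4)]
  = 0.3113 + 0.5000
  = 0.8113 bits
H(U,V) = -[(5/8)·log₂(5/8) + (5/24)·log₂(5/24) + (1/8)·log₂(1/8) + (1/24)·log₂(1/24)]
  = 0.4238 + 0.4715 + 0.3750 + 0.1910
  = 1.4613 bits

I(U;V) = H(U) + H(V) - H(U,V)
  = 0.6500 + 0.8113 - 1.4613
  = 0.0000 bits

Right side, with H(U|V) computed directly from the conditional probabilities:
H(U|V) = -Σ P(U,V)·log₂ P(U|V), where P(U|V) = P(U,V) / P(V)
  (U=0,V=0): P(U|V) = (5/8)/(3/4) = 5/6;  -(5/8)·log₂(5/6) = 0.1644
  (U=0,V=1): P(U|V) = (5/24)/(1/4) = 5/6;  -(5/24)·log₂(5/6) = 0.0548
  (U=1,V=0): P(U|V) = (1/8)/(3/4) = 1/6;  -(1/8)·log₂(1/6) = 0.3231
  (U=1,V=1): P(U|V) = (1/24)/(1/4) = 1/6;  -(1/24)·log₂(1/6) = 0.1077
H(U|V) = 0.1644 + 0.0548 + 0.3231 + 0.1077
  = 0.6500 bits
H(U) - H(U|V) = 0.6500 - 0.6500 = 0.0000 bits

Both sides equal 0.0000 bits, so I(U;V) = H(U) - H(U|V) ✓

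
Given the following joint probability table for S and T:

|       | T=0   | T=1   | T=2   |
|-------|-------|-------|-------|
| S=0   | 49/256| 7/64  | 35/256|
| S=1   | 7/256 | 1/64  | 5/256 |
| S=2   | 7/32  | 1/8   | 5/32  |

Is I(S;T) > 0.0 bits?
Marginal P(S) (row sums):
  P(S=0) = 49/256 + 7/64 + 35/256 = 7/16
  P(S=1) = 7/256 + 1/64 + 5/256 = 1/16
  P(S=2) = 7/32 + 1/8 + 5/32 = 1/2
Marginal P(T) (column sums):
  P(T=0) = 49/256 + 7/256 + 7/32 = 7/16
  P(T=1) = 7/64 + 1/64 + 1/8 = 1/4
  P(T=2) = 35/256 + 5/256 + 5/32 = 5/16

H(S) = -[(7/16)·log₂(7/16) + (1/16)·log₂(1/16) + (1/2)·log₂(1/2)]
  = 0.5218 + 0.2500 + 0.5000
  = 1.2718 bits
H(T) = -[(7/16)·log₂(7/16) + (1/4)·log₂(1/4) + (5/16)·log₂(5/16)]
  = 0.5218 + 0.5000 + 0.5244
  = 1.5462 bits
H(S,T) = -[(49/256)·log₂(49/256) + (7/64)·log₂(7/64) + (35/256)·log₂(35/256) + (7/256)·log₂(7/256) + (1/64)·log₂(1/64) + (5/256)·log₂(5/256) + (7/32)·log₂(7/32) + (1/8)·log₂(1/8) + (5/32)·log₂(5/32)]
  = 0.4566 + 0.3492 + 0.3925 + 0.1420 + 0.0938 + 0.1109 + 0.4796 + 0.3750 + 0.4184
  = 2.8180 bits

I(S;T) = H(S) + H(T) - H(S,T)
  = 1.2718 + 1.5462 - 2.8180
  = 0.0000 bits

No. I(S;T) = 0.0000 bits, which is ≤ 0.0 bits.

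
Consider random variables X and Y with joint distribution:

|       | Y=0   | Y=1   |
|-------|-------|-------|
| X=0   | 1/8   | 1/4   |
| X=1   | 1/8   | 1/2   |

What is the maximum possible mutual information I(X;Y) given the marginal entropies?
The upper bound on mutual information is I(X;Y) ≤ min(H(X), H(Y)).

Marginal P(X) (row sums):
  P(X=0) = 1/8 + 1/4 = 3/8
  P(X=1) = 1/8 + 1/2 = 5/8
Marginal P(Y) (column sums):
  P(Y=0) = 1/8 + 1/8 = 1/4
  P(Y=1) = 1/4 + 1/2 = 3/4

H(X) = -[(3/8)·log₂(3/8) + (5/8)·log₂(5/8)]
  = 0.5306 + 0.4238
  = 0.9544 bits
H(Y) = -[(1/4)·log₂(1/4) + (3/4)·log₂(3/4)]
  = 0.5000 + 0.3113
  = 0.8113 bits

Maximum possible I(X;Y) = min(0.9544, 0.8113) = 0.8113 bits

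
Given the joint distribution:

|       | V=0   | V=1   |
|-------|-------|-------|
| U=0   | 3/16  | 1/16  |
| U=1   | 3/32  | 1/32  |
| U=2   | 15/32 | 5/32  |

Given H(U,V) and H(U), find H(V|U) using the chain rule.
From the chain rule: H(U,V) = H(U) + H(V|U)
Therefore: H(V|U) = H(U,V) - H(U)

H(U,V) = -[(3/16)·log₂(3/16) + (1/16)·log₂(1/16) + (3/32)·log₂(3/32) + (1/32)·log₂(1/32) + (15/32)·log₂(15/32) + (5/32)·log₂(5/32)]
  = 0.4528 + 0.2500 + 0.3202 + 0.1563 + 0.5124 + 0.4184
  = 2.1101 bits
Marginal P(U) (row sums):
  P(U=0) = 3/16 + 1/16 = 1/4
  P(U=1) = 3/32 + 1/32 = 1/8
  P(U=2) = 15/32 + 5/32 = 5/8
H(U) = -[(1/4)·log₂(1/4) + (1/8)·log₂(1/8) + (5/8)·log₂(5/8)]
  = 0.5000 + 0.3750 + 0.4238
  = 1.2988 bits

H(V|U) = 2.1101 - 1.2988 = 0.8113 bits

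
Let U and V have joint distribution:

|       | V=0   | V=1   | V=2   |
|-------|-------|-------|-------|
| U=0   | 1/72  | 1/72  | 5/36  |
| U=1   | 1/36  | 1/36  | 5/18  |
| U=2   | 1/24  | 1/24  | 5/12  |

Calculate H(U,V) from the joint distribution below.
H(U,V) = -Σ P(U,V) log₂ P(U,V), summed over the non-zero cells:
H(U,V) = -[(1/72)·log₂(1/72) + (1/72)·log₂(1/72) + (5/36)·log₂(5/36) + (1/36)·log₂(1/36) + (1/36)·log₂(1/36) + (5/18)·log₂(5/18) + (1/24)·log₂(1/24) + (1/24)·log₂(1/24) + (5/12)·log₂(5/12)]
  = 0.0857 + 0.0857 + 0.3956 + 0.1436 + 0.1436 + 0.5133 + 0.1910 + 0.1910 + 0.5263
  = 2.2758 bits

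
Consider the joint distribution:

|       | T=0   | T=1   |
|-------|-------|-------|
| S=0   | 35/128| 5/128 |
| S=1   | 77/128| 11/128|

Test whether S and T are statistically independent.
Marginal P(S) (row sums):
  P(S=0) = 35/128 + 5/128 = 5/16
  P(S=1) = 77/128 + 11/128 = 11/16
Marginal P(T) (column sums):
  P(T=0) = 35/128 + 77/128 = 7/8
  P(T=1) = 5/128 + 11/128 = 1/8

S and T are independent iff P(S=i,T=j) = P(S=i)·P(T=j) for every cell.
  P(S=0)·P(T=0) = 5/16 × 7/8 = 35/128 = P(S=0,T=0) ✓
  P(S=0)·P(T=1) = 5/16 × 1/8 = 5/128 = P(S=0,T=1) ✓
  P(S=1)·P(T=0) = 11/16 × 7/8 = 77/128 = P(S=1,T=0) ✓
  P(S=1)·P(T=1) = 11/16 × 1/8 = 11/128 = P(S=1,T=1) ✓

Yes, S and T are independent: every cell factors, so I(S;T) = 0 bits.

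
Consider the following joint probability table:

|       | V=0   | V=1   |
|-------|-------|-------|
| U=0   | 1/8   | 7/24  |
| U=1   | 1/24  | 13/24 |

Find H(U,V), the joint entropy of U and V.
H(U,V) = -Σ P(U,V) log₂ P(U,V), summed over the non-zero cells:
H(U,V) = -[(1/8)·log₂(1/8) + (7/24)·log₂(7/24) + (1/24)·log₂(1/24) + (13/24)·log₂(13/24)]
  = 0.3750 + 0.5185 + 0.1910 + 0.4791
  = 1.5636 bits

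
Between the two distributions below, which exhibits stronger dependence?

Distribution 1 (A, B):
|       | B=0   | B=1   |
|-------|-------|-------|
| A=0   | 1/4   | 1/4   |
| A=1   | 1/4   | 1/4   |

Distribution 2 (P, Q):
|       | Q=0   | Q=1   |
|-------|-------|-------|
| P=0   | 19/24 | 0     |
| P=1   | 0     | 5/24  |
Distribution 1 (A, B):
Marginal P(A) (row sums):
  P(A=0) = 1/4 + 1/4 = 1/2
  P(A=1) = 1/4 + 1/4 = 1/2
Marginal P(B) (column sums):
  P(B=0) = 1/4 + 1/4 = 1/2
  P(B=1) = 1/4 + 1/4 = 1/2

H(A) = -[(1/2)·log₂(1/2) + (1/2)·log₂(1/2)]
  = 0.5000 + 0.5000
  = 1.0000 bits
H(B) = -[(1/2)·log₂(1/2) + (1/2)·log₂(1/2)]
  = 0.5000 + 0.5000
  = 1.0000 bits
H(A,B) = -[(1/4)·log₂(1/4) + (1/4)·log₂(1/4) + (1/4)·log₂(1/4) + (1/4)·log₂(1/4)]
  = 0.5000 + 0.5000 + 0.5000 + 0.5000
  = 2.0000 bits

I(A;B) = H(A) + H(B) - H(A,B)
  = 1.0000 + 1.0000 - 2.0000
  = 0.0000 bits

Distribution 2 (P, Q):
Marginal P(P) (row sums):
  P(P=0) = 19/24 + 0 = 19/24
  P(P=1) = 0 + 5/24 = 5/24
Marginal P(Q) (column sums):
  P(Q=0) = 19/24 + 0 = 19/24
  P(Q=1) = 0 + 5/24 = 5/24

H(P) = -[(19/24)·log₂(19/24) + (5/24)·log₂(5/24)]
  = 0.2668 + 0.4715
  = 0.7383 bits
H(Q) = -[(19/24)·log₂(19/24) + (5/24)·log₂(5/24)]
  = 0.2668 + 0.4715
  = 0.7383 bits
H(P,Q) = -[(19/24)·log₂(19/24) + (5/24)·log₂(5/24)]
  = 0.2668 + 0.4715
  = 0.7383 bits

I(P;Q) = H(P) + H(Q) - H(P,Q)
  = 0.7383 + 0.7383 - 0.7383
  = 0.7383 bits

I(P;Q) = 0.7383 bits > I(A;B) = 0.0000 bits, so (P, Q) has the higher mutual information (stronger dependence).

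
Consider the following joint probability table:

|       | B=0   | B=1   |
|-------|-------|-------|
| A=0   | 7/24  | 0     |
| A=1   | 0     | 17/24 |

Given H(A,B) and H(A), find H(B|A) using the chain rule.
From the chain rule: H(A,B) = H(A) + H(B|A)
Therefore: H(B|A) = H(A,B) - H(A)

H(A,B) = -[(7/24)·log₂(7/24) + (17/24)·log₂(17/24)]
  = 0.5185 + 0.3524
  = 0.8709 bits
Marginal P(A) (row sums):
  P(A=0) = 7/24 + 0 = 7/24
  P(A=1) = 0 + 17/24 = 17/24
H(A) = -[(7/24)·log₂(7/24) + (17/24)·log₂(17/24)]
  = 0.5185 + 0.3524
  = 0.8709 bits

H(B|A) = 0.8709 - 0.8709 = 0.0000 bits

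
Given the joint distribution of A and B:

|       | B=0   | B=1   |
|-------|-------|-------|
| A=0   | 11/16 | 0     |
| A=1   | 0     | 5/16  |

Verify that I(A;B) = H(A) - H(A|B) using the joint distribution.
Left side, from I(A;B) = H(A) + H(B) - H(A,B):
Marginal P(A) (row sums):
  P(A=0) = 11/16 + 0 = 11/16
  P(A=1) = 0 + 5/16 = 5/16
Marginal P(B) (column sums):
  P(B=0) = 11/16 + 0 = 11/16
  P(B=1) = 0 + 5/16 = 5/16

H(A) = -[(11/16)·log₂(11/16) + (5/16)·log₂(5/16)]
  = 0.3716 + 0.5244
  = 0.8960 bits
H(B) = -[(11/16)·log₂(11/16) + (5/16)·log₂(5/16)]
  = 0.3716 + 0.5244
  = 0.8960 bits
H(A,B) = -[(11/16)·log₂(11/16) + (5/16)·log₂(5/16)]
  = 0.3716 + 0.5244
  = 0.8960 bits

I(A;B) = H(A) + H(B) - H(A,B)
  = 0.8960 + 0.8960 - 0.8960
  = 0.8960 bits

Right side, with H(A|B) computed directly from the conditional probabilities:
H(A|B) = -Σ P(A,B)·log₂ P(A|B), where P(A|B) = P(A,B) / P(B)
  (cells with P(A,B) = 0 contribute 0)
  (A=0,B=0): P(A|B) = (11/16)/(11/16) = 1;  -(11/16)·log₂(1) = 0.0000
  (A=1,B=1): P(A|B) = (5/16)/(5/16) = 1;  -(5/16)·log₂(1) = 0.0000
H(A|B) = 0.0000 + 0.0000
  = 0.0000 bits
H(A) - H(A|B) = 0.8960 - 0.0000 = 0.8960 bits

Both sides equal 0.8960 bits, so I(A;B) = H(A) - H(A|B) ✓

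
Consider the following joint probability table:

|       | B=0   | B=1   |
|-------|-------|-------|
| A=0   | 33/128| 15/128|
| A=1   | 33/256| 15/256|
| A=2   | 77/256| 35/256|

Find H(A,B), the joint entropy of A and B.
H(A,B) = -Σ P(A,B) log₂ P(A,B), summed over the non-zero cells:
H(A,B) = -[(33/128)·log₂(33/128) + (15/128)·log₂(15/128) + (33/256)·log₂(33/256) + (15/256)·log₂(15/256) + (77/256)·log₂(77/256) + (35/256)·log₂(35/256)]
  = 0.5042 + 0.3625 + 0.3810 + 0.2398 + 0.5213 + 0.3925
  = 2.4013 bits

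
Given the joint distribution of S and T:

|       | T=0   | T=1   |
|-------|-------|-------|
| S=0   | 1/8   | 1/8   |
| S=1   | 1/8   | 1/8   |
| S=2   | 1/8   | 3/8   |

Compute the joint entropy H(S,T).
H(S,T) = -Σ P(S,T) log₂ P(S,T), summed over the non-zero cells:
H(S,T) = -[(1/8)·log₂(1/8) + (1/8)·log₂(1/8) + (1/8)·log₂(1/8) + (1/8)·log₂(1/8) + (1/8)·log₂(1/8) + (3/8)·log₂(3/8)]
  = 0.3750 + 0.3750 + 0.3750 + 0.3750 + 0.3750 + 0.5306
  = 2.4056 bits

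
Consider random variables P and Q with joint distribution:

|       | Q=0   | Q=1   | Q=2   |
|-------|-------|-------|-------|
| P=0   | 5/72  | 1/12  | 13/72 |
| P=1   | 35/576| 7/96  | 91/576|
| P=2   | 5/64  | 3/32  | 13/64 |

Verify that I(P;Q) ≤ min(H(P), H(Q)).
Marginal P(P) (row sums):
  P(P=0) = 5/72 + 1/12 + 13/72 = 1/3
  P(P=1) = 35/576 + 7/96 + 91/576 = 7/24
  P(P=2) = 5/64 + 3/32 + 13/64 = 3/8
Marginal P(Q) (column sums):
  P(Q=0) = 5/72 + 35/576 + 5/64 = 5/24
  P(Q=1) = 1/12 + 7/96 + 3/32 = 1/4
  P(Q=2) = 13/72 + 91/576 + 13/64 = 13/24

H(P) = -[(1/3)·log₂(1/3) + (7/24)·log₂(7/24) + (3/8)·log₂(3/8)]
  = 0.5283 + 0.5185 + 0.5306
  = 1.5774 bits
H(Q) = -[(5/24)·log₂(5/24) + (1/4)·log₂(1/4) + (13/24)·log₂(13/24)]
  = 0.4715 + 0.5000 + 0.4791
  = 1.4506 bits
H(P,Q) = -[(5/72)·log₂(5/72) + (1/12)·log₂(1/12) + (13/72)·log₂(13/72) + (35/576)·log₂(35/576) + (7/96)·log₂(7/96) + (91/576)·log₂(91/576) + (5/64)·log₂(5/64) + (3/32)·log₂(3/32) + (13/64)·log₂(13/64)]
  = 0.2672 + 0.2987 + 0.4459 + 0.2455 + 0.2755 + 0.4206 + 0.2873 + 0.3202 + 0.4671
  = 3.0280 bits

I(P;Q) = H(P) + H(Q) - H(P,Q)
  = 1.5774 + 1.4506 - 3.0280
  = 0.0000 bits

min(H(P), H(Q)) = min(1.5774, 1.4506) = 1.4506 bits
Since 0.0000 ≤ 1.4506, the bound is satisfied ✓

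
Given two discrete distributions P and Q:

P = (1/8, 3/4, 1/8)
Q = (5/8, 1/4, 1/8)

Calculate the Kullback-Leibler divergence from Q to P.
D(P||Q) = Σ P(i) log₂(P(i)/Q(i))
  i=0: (1/8) × log₂((1/8)/(5/8)) = (1/8) × log₂(1/5) = -0.2902
  i=1: (3/4) × log₂((3/4)/(1/4)) = (3/4) × log₂(3) = 1.1887
  i=2: (1/8) × log₂((1/8)/(1/8)) = (1/8) × log₂(1) = 0.0000
D(P||Q) = -0.2902 + 1.1887 + 0.0000
  = 0.8985 bits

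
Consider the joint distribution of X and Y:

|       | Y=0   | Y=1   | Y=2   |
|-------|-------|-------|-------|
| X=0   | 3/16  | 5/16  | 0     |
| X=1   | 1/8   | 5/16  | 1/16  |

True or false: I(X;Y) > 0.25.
Marginal P(X) (row sums):
  P(X=0) = 3/16 + 5/16 + 0 = 1/2
  P(X=1) = 1/8 + 5/16 + 1/16 = 1/2
Marginal P(Y) (column sums):
  P(Y=0) = 3/16 + 1/8 = 5/16
  P(Y=1) = 5/16 + 5/16 = 5/8
  P(Y=2) = 0 + 1/16 = 1/16

H(X) = -[(1/2)·log₂(1/2) + (1/2)·log₂(1/2)]
  = 0.5000 + 0.5000
  = 1.0000 bits
H(Y) = -[(5/16)·log₂(5/16) + (5/8)·log₂(5/8) + (1/16)·log₂(1/16)]
  = 0.5244 + 0.4238 + 0.2500
  = 1.1982 bits
H(X,Y) = -[(3/16)·log₂(3/16) + (5/16)·log₂(5/16) + (1/8)·log₂(1/8) + (5/16)·log₂(5/16) + (1/16)·log₂(1/16)]
  = 0.4528 + 0.5244 + 0.3750 + 0.5244 + 0.2500
  = 2.1266 bits

I(X;Y) = H(X) + H(Y) - H(X,Y)
  = 1.0000 + 1.1982 - 2.1266
  = 0.0716 bits

False. I(X;Y) = 0.0716 bits, which is ≤ 0.25 bits.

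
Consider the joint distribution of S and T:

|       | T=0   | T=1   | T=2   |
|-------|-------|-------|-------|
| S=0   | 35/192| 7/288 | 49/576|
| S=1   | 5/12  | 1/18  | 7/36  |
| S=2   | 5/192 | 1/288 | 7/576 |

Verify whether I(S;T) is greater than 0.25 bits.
Marginal P(S) (row sums):
  P(S=0) = 35/192 + 7/288 + 49/576 = 7/24
  P(S=1) = 5/12 + 1/18 + 7/36 = 2/3
  P(S=2) = 5/192 + 1/288 + 7/576 = 1/24
Marginal P(T) (column sums):
  P(T=0) = 35/192 + 5/12 + 5/192 = 5/8
  P(T=1) = 7/288 + 1/18 + 1/288 = 1/12
  P(T=2) = 49/576 + 7/36 + 7/576 = 7/24

H(S) = -[(7/24)·log₂(7/24) + (2/3)·log₂(2/3) + (1/24)·log₂(1/24)]
  = 0.5185 + 0.3900 + 0.1910
  = 1.0995 bits
H(T) = -[(5/8)·log₂(5/8) + (1/12)·log₂(1/12) + (7/24)·log₂(7/24)]
  = 0.4238 + 0.2987 + 0.5185
  = 1.2410 bits
H(S,T) = -[(35/192)·log₂(35/192) + (7/288)·log₂(7/288) + (49/576)·log₂(49/576) + (5/12)·log₂(5/12) + (1/18)·log₂(1/18) + (7/36)·log₂(7/36) + (5/192)·log₂(5/192) + (1/288)·log₂(1/288) + (7/576)·log₂(7/576)]
  = 0.4476 + 0.1303 + 0.3024 + 0.5263 + 0.2317 + 0.4594 + 0.1371 + 0.0284 + 0.0773
  = 2.3405 bits

I(S;T) = H(S) + H(T) - H(S,T)
  = 1.0995 + 1.2410 - 2.3405
  = 0.0000 bits

No. I(S;T) = 0.0000 bits, which is ≤ 0.25 bits.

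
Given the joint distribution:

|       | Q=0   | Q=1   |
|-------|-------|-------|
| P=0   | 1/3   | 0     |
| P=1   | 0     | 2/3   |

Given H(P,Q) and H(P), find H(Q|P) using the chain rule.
From the chain rule: H(P,Q) = H(P) + H(Q|P)
Therefore: H(Q|P) = H(P,Q) - H(P)

H(P,Q) = -[(1/3)·log₂(1/3) + (2/3)·log₂(2/3)]
  = 0.5283 + 0.3900
  = 0.9183 bits
Marginal P(P) (row sums):
  P(P=0) = 1/3 + 0 = 1/3
  P(P=1) = 0 + 2/3 = 2/3
H(P) = -[(1/3)·log₂(1/3) + (2/3)·log₂(2/3)]
  = 0.5283 + 0.3900
  = 0.9183 bits

H(Q|P) = 0.9183 - 0.9183 = 0.0000 bits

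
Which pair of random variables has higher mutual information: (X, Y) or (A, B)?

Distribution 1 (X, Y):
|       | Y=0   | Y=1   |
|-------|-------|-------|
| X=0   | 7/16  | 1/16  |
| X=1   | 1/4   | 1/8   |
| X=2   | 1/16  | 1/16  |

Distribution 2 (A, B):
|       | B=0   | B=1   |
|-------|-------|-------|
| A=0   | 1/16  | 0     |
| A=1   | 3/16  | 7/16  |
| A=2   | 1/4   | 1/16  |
Distribution 1 (X, Y):
Marginal P(X) (row sums):
  P(X=0) = 7/16 + 1/16 = 1/2
  P(X=1) = 1/4 + 1/8 = 3/8
  P(X=2) = 1/16 + 1/16 = 1/8
Marginal P(Y) (column sums):
  P(Y=0) = 7/16 + 1/4 + 1/16 = 3/4
  P(Y=1) = 1/16 + 1/8 + 1/16 = 1/4

H(X) = -[(1/2)·log₂(1/2) + (3/8)·log₂(3/8) + (1/8)·log₂(1/8)]
  = 0.5000 + 0.5306 + 0.3750
  = 1.4056 bits
H(Y) = -[(3/4)·log₂(3/4) + (1/4)·log₂(1/4)]
  = 0.3113 + 0.5000
  = 0.8113 bits
H(X,Y) = -[(7/16)·log₂(7/16) + (1/16)·log₂(1/16) + (1/4)·log₂(1/4) + (1/8)·log₂(1/8) + (1/16)·log₂(1/16) + (1/16)·log₂(1/16)]
  = 0.5218 + 0.2500 + 0.5000 + 0.3750 + 0.2500 + 0.2500
  = 2.1468 bits

I(X;Y) = H(X) + H(Y) - H(X,Y)
  = 1.4056 + 0.8113 - 2.1468
  = 0.0701 bits

Distribution 2 (A, B):
Marginal P(A) (row sums):
  P(A=0) = 1/16 + 0 = 1/16
  P(A=1) = 3/16 + 7/16 = 5/8
  P(A=2) = 1/4 + 1/16 = 5/16
Marginal P(B) (column sums):
  P(B=0) = 1/16 + 3/16 + 1/4 = 1/2
  P(B=1) = 0 + 7/16 + 1/16 = 1/2

H(A) = -[(1/16)·log₂(1/16) + (5/8)·log₂(5/8) + (5/16)·log₂(5/16)]
  = 0.2500 + 0.4238 + 0.5244
  = 1.1982 bits
H(B) = -[(1/2)·log₂(1/2) + (1/2)·log₂(1/2)]
  = 0.5000 + 0.5000
  = 1.0000 bits
H(A,B) = -[(1/16)·log₂(1/16) + (3/16)·log₂(3/16) + (7/16)·log₂(7/16) + (1/4)·log₂(1/4) + (1/16)·log₂(1/16)]
  = 0.2500 + 0.4528 + 0.5218 + 0.5000 + 0.2500
  = 1.9746 bits

I(A;B) = H(A) + H(B) - H(A,B)
  = 1.1982 + 1.0000 - 1.9746
  = 0.2236 bits

I(A;B) = 0.2236 bits > I(X;Y) = 0.0701 bits, so (A, B) has the higher mutual information (stronger dependence).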